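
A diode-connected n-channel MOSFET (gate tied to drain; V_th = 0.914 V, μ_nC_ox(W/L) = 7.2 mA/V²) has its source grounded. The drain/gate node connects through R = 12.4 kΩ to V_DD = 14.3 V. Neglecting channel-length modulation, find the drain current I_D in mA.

I_D = 1.04 mA

With gate tied to drain, V_GS = V_DS ≥ V_GS − V_th, so the device is in saturation.
KCL at the drain: ½ k_n (V_GS − V_th)² = (V_DD − V_GS)/R.
Let x = V_GS − 0.914. Then 44.6 x² + x − 13.39 = 0, giving x = 0.537 V (positive root), so V_GS = 1.45 V.
I_D = (V_DD − V_GS)/R = (14.3 − 1.45) / 12.4 = 1.04 mA.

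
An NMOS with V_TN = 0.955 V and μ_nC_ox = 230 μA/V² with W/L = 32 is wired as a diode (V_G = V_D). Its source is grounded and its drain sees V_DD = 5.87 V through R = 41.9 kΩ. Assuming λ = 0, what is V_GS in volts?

With gate tied to drain, V_GS = V_DS ≥ V_GS − V_TN, so the device is in saturation.
k_n = μ_nC_ox · (W/L) = 7.36 mA/V².
KCL at the drain: ½ k_n (V_GS − V_TN)² = (V_DD − V_GS)/R.
Let x = V_GS − 0.955. Then 154 x² + x − 4.915 = 0, giving x = 0.175 V (positive root), so V_GS = 1.13 V.
I_D = (V_DD − V_GS)/R = (5.87 − 1.13) / 41.9 = 0.113 mA.

V_GS = 1.13 V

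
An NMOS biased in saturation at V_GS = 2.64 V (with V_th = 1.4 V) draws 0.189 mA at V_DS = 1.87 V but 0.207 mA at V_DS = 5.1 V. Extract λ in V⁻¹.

With V_GS fixed, I_D ∝ (1 + λ V_DS) in saturation, so I_D2/I_D1 = (1 + λ V_DS2)/(1 + λ V_DS1).
0.207/0.189 = 1.095 = (1 + 5.1 λ)/(1 + 1.87 λ).
Solving: λ (I_D1 V_DS2 − I_D2 V_DS1) = I_D2 − I_D1, so λ = (0.207 − 0.189) / (0.189 × 5.1 − 0.207 × 1.87) = 0.018 / 0.577 = 0.0312 V⁻¹.

λ = 0.0312 V⁻¹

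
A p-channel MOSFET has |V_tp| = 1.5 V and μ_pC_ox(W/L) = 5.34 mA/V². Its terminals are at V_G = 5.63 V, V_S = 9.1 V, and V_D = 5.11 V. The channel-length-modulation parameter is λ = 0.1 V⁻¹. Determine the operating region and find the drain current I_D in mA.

V_SG = V_S − V_G = 9.1 − 5.63 = 3.47 V; V_SD = V_S − V_D = 9.1 − 5.11 = 3.99 V.
V_ov = V_SG − |V_tp| = 3.47 − 1.5 = 1.97 V.
Since V_SD = 3.99 V ≥ V_ov = 1.97 V, the device is in saturation.
I_D = ½ k_p V_ov² (1 + λ V_SD) = 0.5 × 5.34 × 1.97² × (1 + 0.1 × 3.99) = 14.5 mA.

Saturation; I_D = 14.5 mA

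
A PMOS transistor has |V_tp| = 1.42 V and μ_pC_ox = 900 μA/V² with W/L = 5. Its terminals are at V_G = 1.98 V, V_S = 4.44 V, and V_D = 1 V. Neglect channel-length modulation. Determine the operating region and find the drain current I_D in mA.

V_SG = V_S − V_G = 4.44 − 1.98 = 2.46 V; V_SD = V_S − V_D = 4.44 − 1 = 3.44 V.
k_p = μ_pC_ox · (W/L) = 4.5 mA/V².
V_ov = V_SG − |V_tp| = 2.46 − 1.42 = 1.04 V.
Since V_SD = 3.44 V ≥ V_ov = 1.04 V, the device is in saturation.
I_D = ½ k_p V_ov² = 0.5 × 4.5 × 1.04² = 2.43 mA.

Saturation; I_D = 2.43 mA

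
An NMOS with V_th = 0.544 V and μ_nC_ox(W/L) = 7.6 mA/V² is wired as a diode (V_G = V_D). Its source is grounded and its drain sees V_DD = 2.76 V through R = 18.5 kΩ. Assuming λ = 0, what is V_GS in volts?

V_GS = 0.715 V

With gate tied to drain, V_GS = V_DS ≥ V_GS − V_th, so the device is in saturation.
KCL at the drain: ½ k_n (V_GS − V_th)² = (V_DD − V_GS)/R.
Let x = V_GS − 0.544. Then 70.3 x² + x − 2.216 = 0, giving x = 0.171 V (positive root), so V_GS = 0.715 V.
I_D = (V_DD − V_GS)/R = (2.76 − 0.715) / 18.5 = 0.111 mA.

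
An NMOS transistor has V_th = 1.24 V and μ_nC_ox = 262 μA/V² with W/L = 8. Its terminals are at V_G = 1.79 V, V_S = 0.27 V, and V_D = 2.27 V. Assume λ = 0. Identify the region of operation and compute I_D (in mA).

V_GS = V_G − V_S = 1.79 − 0.27 = 1.52 V; V_DS = V_D − V_S = 2.27 − 0.27 = 2 V.
k_n = μ_nC_ox · (W/L) = 2.096 mA/V².
V_ov = V_GS − V_th = 1.52 − 1.24 = 0.28 V.
Since V_DS = 2 V ≥ V_ov = 0.28 V, the device is in saturation.
I_D = ½ k_n V_ov² = 0.5 × 2.096 × 0.28² = 0.0822 mA.

Saturation; I_D = 0.0822 mA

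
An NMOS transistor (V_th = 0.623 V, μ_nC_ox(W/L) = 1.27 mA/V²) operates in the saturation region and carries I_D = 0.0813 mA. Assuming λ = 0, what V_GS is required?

In saturation I_D = ½ k_n (V_GS − V_th)², so V_GS − V_th = √(2 I_D / k_n) = √(2 × 0.0813 / 1.27) = 0.358 V.
V_GS = 0.623 + 0.358 = 0.981 V.

V_GS = 0.981 V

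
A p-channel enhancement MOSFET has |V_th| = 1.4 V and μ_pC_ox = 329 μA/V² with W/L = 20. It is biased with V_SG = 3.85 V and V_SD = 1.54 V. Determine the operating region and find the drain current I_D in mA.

Triode; I_D = 17.0 mA

k_p = μ_pC_ox · (W/L) = 6.58 mA/V².
V_ov = V_SG − |V_th| = 3.85 − 1.4 = 2.45 V.
Since V_SD = 1.54 V < V_ov = 2.45 V, the device is in the triode region.
I_D = k_p [V_ov · V_SD − ½ V_SD²] = 6.58 × [2.45 × 1.54 − 0.5 × 1.54²] = 17 mA.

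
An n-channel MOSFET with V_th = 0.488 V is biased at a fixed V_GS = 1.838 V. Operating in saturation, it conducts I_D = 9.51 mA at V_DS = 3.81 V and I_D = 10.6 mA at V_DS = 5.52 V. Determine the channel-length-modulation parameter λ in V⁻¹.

With V_GS fixed, I_D ∝ (1 + λ V_DS) in saturation, so I_D2/I_D1 = (1 + λ V_DS2)/(1 + λ V_DS1).
10.6/9.51 = 1.115 = (1 + 5.52 λ)/(1 + 3.81 λ).
Solving: λ (I_D1 V_DS2 − I_D2 V_DS1) = I_D2 − I_D1, so λ = (10.6 − 9.51) / (9.51 × 5.52 − 10.6 × 3.81) = 1.09 / 12.1 = 0.09 V⁻¹.

λ = 0.0900 V⁻¹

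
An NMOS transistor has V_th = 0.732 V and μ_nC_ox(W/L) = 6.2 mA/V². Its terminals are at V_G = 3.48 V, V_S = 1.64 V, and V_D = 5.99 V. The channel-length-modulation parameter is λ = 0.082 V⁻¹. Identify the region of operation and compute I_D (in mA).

Saturation; I_D = 5.16 mA

V_GS = V_G − V_S = 3.48 − 1.64 = 1.84 V; V_DS = V_D − V_S = 5.99 − 1.64 = 4.35 V.
V_ov = V_GS − V_th = 1.84 − 0.732 = 1.11 V.
Since V_DS = 4.35 V ≥ V_ov = 1.11 V, the device is in saturation.
I_D = ½ k_n V_ov² (1 + λ V_DS) = 0.5 × 6.2 × 1.11² × (1 + 0.082 × 4.35) = 5.16 mA.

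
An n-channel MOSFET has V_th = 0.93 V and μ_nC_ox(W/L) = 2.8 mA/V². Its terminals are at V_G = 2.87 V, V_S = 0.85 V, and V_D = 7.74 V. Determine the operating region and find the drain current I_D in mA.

Saturation; I_D = 1.66 mA

V_GS = V_G − V_S = 2.87 − 0.85 = 2.02 V; V_DS = V_D − V_S = 7.74 − 0.85 = 6.89 V.
V_ov = V_GS − V_th = 2.02 − 0.93 = 1.09 V.
Since V_DS = 6.89 V ≥ V_ov = 1.09 V, the device is in saturation.
I_D = ½ k_n V_ov² = 0.5 × 2.8 × 1.09² = 1.66 mA.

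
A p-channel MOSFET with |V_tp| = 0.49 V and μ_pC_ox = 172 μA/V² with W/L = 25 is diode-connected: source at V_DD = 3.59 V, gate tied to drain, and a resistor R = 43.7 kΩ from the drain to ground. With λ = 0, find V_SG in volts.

With gate tied to drain, V_SG = V_SD ≥ V_SG − |V_tp|, so the device is in saturation.
k_p = μ_pC_ox · (W/L) = 4.3 mA/V².
KCL at the drain: ½ k_p (V_SG − |V_tp|)² = (V_DD − V_SG)/R.
Let x = V_SG − 0.49. Then 94 x² + x − 3.1 = 0, giving x = 0.176 V (positive root), so V_SG = 0.666 V.
I_D = (V_DD − V_SG)/R = (3.59 − 0.666) / 43.7 = 0.0669 mA.

V_SG = 0.666 V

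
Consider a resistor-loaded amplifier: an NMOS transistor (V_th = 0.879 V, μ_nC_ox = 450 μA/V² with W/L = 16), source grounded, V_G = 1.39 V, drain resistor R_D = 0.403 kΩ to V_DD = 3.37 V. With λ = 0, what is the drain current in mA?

V_GS = V_G = 1.39 V, so V_ov = 1.39 − 0.879 = 0.511 V.
k_n = μ_nC_ox · (W/L) = 7.2 mA/V².
Assume saturation: I_D = ½ k_n V_ov² = 0.5 × 7.2 × 0.511² = 0.94 mA, giving V_DS = V_DD − I_D R_D = 3.37 − 0.94 × 0.403 = 2.99 V.
V_DS = 2.99 V ≥ V_ov = 0.511 V, confirming saturation.

I_D = 0.940 mA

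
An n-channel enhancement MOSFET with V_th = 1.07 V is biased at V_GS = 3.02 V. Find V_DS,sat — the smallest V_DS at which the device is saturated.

The boundary between triode and saturation is V_DS = V_GS − V_th = V_ov.
V_ov = 3.02 − 1.07 = 1.95 V.

V_DS,sat = 1.95 V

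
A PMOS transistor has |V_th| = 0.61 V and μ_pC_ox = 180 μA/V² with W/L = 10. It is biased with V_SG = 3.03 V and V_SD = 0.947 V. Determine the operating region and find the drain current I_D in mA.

Triode; I_D = 3.32 mA

k_p = μ_pC_ox · (W/L) = 1.8 mA/V².
V_ov = V_SG − |V_th| = 3.03 − 0.61 = 2.42 V.
Since V_SD = 0.947 V < V_ov = 2.42 V, the device is in the triode region.
I_D = k_p [V_ov · V_SD − ½ V_SD²] = 1.8 × [2.42 × 0.947 − 0.5 × 0.947²] = 3.32 mA.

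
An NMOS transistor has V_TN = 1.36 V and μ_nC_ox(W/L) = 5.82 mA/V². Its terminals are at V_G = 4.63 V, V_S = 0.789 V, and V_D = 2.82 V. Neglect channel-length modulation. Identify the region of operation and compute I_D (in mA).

V_GS = V_G − V_S = 4.63 − 0.789 = 3.84 V; V_DS = V_D − V_S = 2.82 − 0.789 = 2.03 V.
V_ov = V_GS − V_TN = 3.84 − 1.36 = 2.48 V.
Since V_DS = 2.03 V < V_ov = 2.48 V, the device is in the triode region.
I_D = k_n [V_ov · V_DS − ½ V_DS²] = 5.82 × [2.48 × 2.03 − 0.5 × 2.03²] = 17.3 mA.

Triode; I_D = 17.3 mA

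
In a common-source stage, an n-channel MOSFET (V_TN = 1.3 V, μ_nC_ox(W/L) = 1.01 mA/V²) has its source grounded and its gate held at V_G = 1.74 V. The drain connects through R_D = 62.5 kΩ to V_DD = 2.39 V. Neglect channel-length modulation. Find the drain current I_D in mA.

I_D = 0.0368 mA

V_GS = V_G = 1.74 V, so V_ov = 1.74 − 1.3 = 0.44 V.
Assume saturation: I_D = ½ k_n V_ov² = 0.5 × 1.01 × 0.44² = 0.0978 mA, giving V_DS = V_DD − I_D R_D = 2.39 − 0.0978 × 62.5 = -3.72 V.
But -3.72 V < V_ov = 0.44 V, so the device is actually in triode.
In triode I_D = k_n[V_ov V_DS − ½ V_DS²] and I_D = (V_DD − V_DS)/R_D. Equating: 31.6 V_DS² − 28.77 V_DS + 2.39 = 0, giving V_DS = 0.0924 V (the root below V_ov).
I_D = (2.39 − 0.0924) / 62.5 = 0.0368 mA.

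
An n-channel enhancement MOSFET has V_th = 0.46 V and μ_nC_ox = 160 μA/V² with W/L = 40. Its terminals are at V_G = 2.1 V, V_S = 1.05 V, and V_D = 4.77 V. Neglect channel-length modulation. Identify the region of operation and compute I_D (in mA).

Saturation; I_D = 1.11 mA

V_GS = V_G − V_S = 2.1 − 1.05 = 1.05 V; V_DS = V_D − V_S = 4.77 − 1.05 = 3.72 V.
k_n = μ_nC_ox · (W/L) = 6.4 mA/V².
V_ov = V_GS − V_th = 1.05 − 0.46 = 0.59 V.
Since V_DS = 3.72 V ≥ V_ov = 0.59 V, the device is in saturation.
I_D = ½ k_n V_ov² = 0.5 × 6.4 × 0.59² = 1.11 mA.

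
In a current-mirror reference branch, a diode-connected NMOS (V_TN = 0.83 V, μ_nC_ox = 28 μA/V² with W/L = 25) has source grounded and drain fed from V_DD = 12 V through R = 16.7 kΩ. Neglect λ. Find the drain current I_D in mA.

With gate tied to drain, V_GS = V_DS ≥ V_GS − V_TN, so the device is in saturation.
k_n = μ_nC_ox · (W/L) = 0.7 mA/V².
KCL at the drain: ½ k_n (V_GS − V_TN)² = (V_DD − V_GS)/R.
Let x = V_GS − 0.83. Then 5.84 x² + x − 11.17 = 0, giving x = 1.3 V (positive root), so V_GS = 2.13 V.
I_D = (V_DD − V_GS)/R = (12 − 2.13) / 16.7 = 0.591 mA.

I_D = 0.591 mA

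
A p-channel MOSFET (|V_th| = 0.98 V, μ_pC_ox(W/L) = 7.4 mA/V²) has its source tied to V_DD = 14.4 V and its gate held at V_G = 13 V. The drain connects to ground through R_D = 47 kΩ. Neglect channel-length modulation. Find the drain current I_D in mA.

V_SG = V_DD − V_G = 14.4 − 13 = 1.4 V, so V_ov = 1.4 − 0.98 = 0.42 V.
Assume saturation: I_D = ½ k_p V_ov² = 0.5 × 7.4 × 0.42² = 0.653 mA, giving V_SD = V_DD − I_D R_D = 14.4 − 0.653 × 47 = -16.3 V.
But -16.3 V < V_ov = 0.42 V, so the device is actually in triode.
In triode I_D = k_p[V_ov V_SD − ½ V_SD²] and I_D = (V_DD − V_SD)/R_D. Equating: 174 V_SD² − 147.1 V_SD + 14.4 = 0, giving V_SD = 0.113 V (the root below V_ov).
I_D = (14.4 − 0.113) / 47 = 0.304 mA.

I_D = 0.304 mA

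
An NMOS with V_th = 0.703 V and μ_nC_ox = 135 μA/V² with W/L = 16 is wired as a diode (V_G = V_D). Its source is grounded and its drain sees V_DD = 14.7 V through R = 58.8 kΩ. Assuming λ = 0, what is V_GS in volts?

V_GS = 1.16 V

With gate tied to drain, V_GS = V_DS ≥ V_GS − V_th, so the device is in saturation.
k_n = μ_nC_ox · (W/L) = 2.16 mA/V².
KCL at the drain: ½ k_n (V_GS − V_th)² = (V_DD − V_GS)/R.
Let x = V_GS − 0.703. Then 63.5 x² + x − 14 = 0, giving x = 0.462 V (positive root), so V_GS = 1.16 V.
I_D = (V_DD − V_GS)/R = (14.7 − 1.16) / 58.8 = 0.23 mA.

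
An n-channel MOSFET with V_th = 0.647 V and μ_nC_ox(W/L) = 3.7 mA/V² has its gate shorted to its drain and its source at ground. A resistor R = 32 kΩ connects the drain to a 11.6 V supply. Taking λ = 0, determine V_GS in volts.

V_GS = 1.07 V

With gate tied to drain, V_GS = V_DS ≥ V_GS − V_th, so the device is in saturation.
KCL at the drain: ½ k_n (V_GS − V_th)² = (V_DD − V_GS)/R.
Let x = V_GS − 0.647. Then 59.2 x² + x − 10.95 = 0, giving x = 0.422 V (positive root), so V_GS = 1.07 V.
I_D = (V_DD − V_GS)/R = (11.6 − 1.07) / 32 = 0.329 mA.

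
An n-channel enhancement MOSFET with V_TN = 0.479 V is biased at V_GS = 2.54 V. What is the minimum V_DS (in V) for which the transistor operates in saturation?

The boundary between triode and saturation is V_DS = V_GS − V_TN = V_ov.
V_ov = 2.54 − 0.479 = 2.06 V.

V_DS,sat = 2.06 V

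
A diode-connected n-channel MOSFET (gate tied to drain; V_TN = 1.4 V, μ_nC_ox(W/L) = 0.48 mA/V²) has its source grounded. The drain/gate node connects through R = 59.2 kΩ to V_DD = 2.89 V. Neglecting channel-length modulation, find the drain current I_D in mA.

With gate tied to drain, V_GS = V_DS ≥ V_GS − V_TN, so the device is in saturation.
KCL at the drain: ½ k_n (V_GS − V_TN)² = (V_DD − V_GS)/R.
Let x = V_GS − 1.4. Then 14.2 x² + x − 1.49 = 0, giving x = 0.291 V (positive root), so V_GS = 1.69 V.
I_D = (V_DD − V_GS)/R = (2.89 − 1.69) / 59.2 = 0.0203 mA.

I_D = 0.0203 mA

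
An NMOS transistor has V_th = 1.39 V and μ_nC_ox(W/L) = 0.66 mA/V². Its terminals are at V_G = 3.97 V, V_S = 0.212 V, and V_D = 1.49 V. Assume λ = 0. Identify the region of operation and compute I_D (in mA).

Triode; I_D = 1.46 mA

V_GS = V_G − V_S = 3.97 − 0.212 = 3.76 V; V_DS = V_D − V_S = 1.49 − 0.212 = 1.28 V.
V_ov = V_GS − V_th = 3.76 − 1.39 = 2.37 V.
Since V_DS = 1.28 V < V_ov = 2.37 V, the device is in the triode region.
I_D = k_n [V_ov · V_DS − ½ V_DS²] = 0.66 × [2.37 × 1.28 − 0.5 × 1.28²] = 1.46 mA.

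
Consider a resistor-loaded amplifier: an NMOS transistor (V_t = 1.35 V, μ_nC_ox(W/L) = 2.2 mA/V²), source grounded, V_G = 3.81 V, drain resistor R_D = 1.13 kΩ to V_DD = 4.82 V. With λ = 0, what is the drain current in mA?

I_D = 3.57 mA

V_GS = V_G = 3.81 V, so V_ov = 3.81 − 1.35 = 2.46 V.
Assume saturation: I_D = ½ k_n V_ov² = 0.5 × 2.2 × 2.46² = 6.66 mA, giving V_DS = V_DD − I_D R_D = 4.82 − 6.66 × 1.13 = -2.7 V.
But -2.7 V < V_ov = 2.46 V, so the device is actually in triode.
In triode I_D = k_n[V_ov V_DS − ½ V_DS²] and I_D = (V_DD − V_DS)/R_D. Equating: 1.24 V_DS² − 7.116 V_DS + 4.82 = 0, giving V_DS = 0.785 V (the root below V_ov).
I_D = (4.82 − 0.785) / 1.13 = 3.57 mA.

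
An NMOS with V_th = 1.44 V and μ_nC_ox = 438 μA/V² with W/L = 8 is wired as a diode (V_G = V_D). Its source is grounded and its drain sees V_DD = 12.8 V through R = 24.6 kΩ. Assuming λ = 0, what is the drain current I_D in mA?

I_D = 0.441 mA

With gate tied to drain, V_GS = V_DS ≥ V_GS − V_th, so the device is in saturation.
k_n = μ_nC_ox · (W/L) = 3.504 mA/V².
KCL at the drain: ½ k_n (V_GS − V_th)² = (V_DD − V_GS)/R.
Let x = V_GS − 1.44. Then 43.1 x² + x − 11.36 = 0, giving x = 0.502 V (positive root), so V_GS = 1.94 V.
I_D = (V_DD − V_GS)/R = (12.8 − 1.94) / 24.6 = 0.441 mA.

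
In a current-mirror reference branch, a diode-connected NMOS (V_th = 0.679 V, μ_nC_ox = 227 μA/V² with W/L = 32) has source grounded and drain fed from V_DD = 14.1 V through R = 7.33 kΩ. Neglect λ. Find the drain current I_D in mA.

I_D = 1.74 mA

With gate tied to drain, V_GS = V_DS ≥ V_GS − V_th, so the device is in saturation.
k_n = μ_nC_ox · (W/L) = 7.264 mA/V².
KCL at the drain: ½ k_n (V_GS − V_th)² = (V_DD − V_GS)/R.
Let x = V_GS − 0.679. Then 26.6 x² + x − 13.42 = 0, giving x = 0.691 V (positive root), so V_GS = 1.37 V.
I_D = (V_DD − V_GS)/R = (14.1 − 1.37) / 7.33 = 1.74 mA.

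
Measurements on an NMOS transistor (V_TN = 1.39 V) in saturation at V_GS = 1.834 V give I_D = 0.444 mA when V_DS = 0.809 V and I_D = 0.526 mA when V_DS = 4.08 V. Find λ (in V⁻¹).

λ = 0.0592 V⁻¹

With V_GS fixed, I_D ∝ (1 + λ V_DS) in saturation, so I_D2/I_D1 = (1 + λ V_DS2)/(1 + λ V_DS1).
0.526/0.444 = 1.185 = (1 + 4.08 λ)/(1 + 0.809 λ).
Solving: λ (I_D1 V_DS2 − I_D2 V_DS1) = I_D2 − I_D1, so λ = (0.526 − 0.444) / (0.444 × 4.08 − 0.526 × 0.809) = 0.082 / 1.39 = 0.0592 V⁻¹.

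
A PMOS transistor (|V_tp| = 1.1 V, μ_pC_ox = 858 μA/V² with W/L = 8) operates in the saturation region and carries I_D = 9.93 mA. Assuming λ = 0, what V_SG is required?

V_SG = 2.80 V

k_p = μ_pC_ox · (W/L) = 6.864 mA/V².
In saturation I_D = ½ k_p (V_SG − |V_tp|)², so V_SG − |V_tp| = √(2 I_D / k_p) = √(2 × 9.93 / 6.864) = 1.7 V.
V_SG = 1.1 + 1.7 = 2.8 V.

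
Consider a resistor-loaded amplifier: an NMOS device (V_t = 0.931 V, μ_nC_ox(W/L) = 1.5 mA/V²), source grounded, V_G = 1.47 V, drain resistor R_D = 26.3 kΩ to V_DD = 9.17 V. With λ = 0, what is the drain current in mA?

I_D = 0.218 mA

V_GS = V_G = 1.47 V, so V_ov = 1.47 − 0.931 = 0.539 V.
Assume saturation: I_D = ½ k_n V_ov² = 0.5 × 1.5 × 0.539² = 0.218 mA, giving V_DS = V_DD − I_D R_D = 9.17 − 0.218 × 26.3 = 3.44 V.
V_DS = 3.44 V ≥ V_ov = 0.539 V, confirming saturation.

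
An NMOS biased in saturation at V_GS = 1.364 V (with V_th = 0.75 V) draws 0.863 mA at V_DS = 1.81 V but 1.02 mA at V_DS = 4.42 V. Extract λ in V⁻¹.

λ = 0.0798 V⁻¹

With V_GS fixed, I_D ∝ (1 + λ V_DS) in saturation, so I_D2/I_D1 = (1 + λ V_DS2)/(1 + λ V_DS1).
1.02/0.863 = 1.182 = (1 + 4.42 λ)/(1 + 1.81 λ).
Solving: λ (I_D1 V_DS2 − I_D2 V_DS1) = I_D2 − I_D1, so λ = (1.02 − 0.863) / (0.863 × 4.42 − 1.02 × 1.81) = 0.157 / 1.97 = 0.0798 V⁻¹.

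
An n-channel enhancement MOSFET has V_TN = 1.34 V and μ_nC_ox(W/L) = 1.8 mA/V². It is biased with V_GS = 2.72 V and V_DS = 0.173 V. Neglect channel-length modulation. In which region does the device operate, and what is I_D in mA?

Triode; I_D = 0.403 mA

V_ov = V_GS − V_TN = 2.72 − 1.34 = 1.38 V.
Since V_DS = 0.173 V < V_ov = 1.38 V, the device is in the triode region.
I_D = k_n [V_ov · V_DS − ½ V_DS²] = 1.8 × [1.38 × 0.173 − 0.5 × 0.173²] = 0.403 mA.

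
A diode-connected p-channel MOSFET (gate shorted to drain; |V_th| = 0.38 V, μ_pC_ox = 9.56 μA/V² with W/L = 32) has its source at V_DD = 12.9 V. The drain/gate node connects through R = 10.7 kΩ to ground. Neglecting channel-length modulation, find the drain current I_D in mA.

I_D = 0.939 mA

With gate tied to drain, V_SG = V_SD ≥ V_SG − |V_th|, so the device is in saturation.
k_p = μ_pC_ox · (W/L) = 0.3059 mA/V².
KCL at the drain: ½ k_p (V_SG − |V_th|)² = (V_DD − V_SG)/R.
Let x = V_SG − 0.38. Then 1.64 x² + x − 12.52 = 0, giving x = 2.48 V (positive root), so V_SG = 2.86 V.
I_D = (V_DD − V_SG)/R = (12.9 − 2.86) / 10.7 = 0.939 mA.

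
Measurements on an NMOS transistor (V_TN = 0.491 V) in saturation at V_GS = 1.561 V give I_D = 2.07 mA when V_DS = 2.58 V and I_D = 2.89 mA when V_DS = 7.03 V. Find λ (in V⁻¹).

λ = 0.116 V⁻¹

With V_GS fixed, I_D ∝ (1 + λ V_DS) in saturation, so I_D2/I_D1 = (1 + λ V_DS2)/(1 + λ V_DS1).
2.89/2.07 = 1.396 = (1 + 7.03 λ)/(1 + 2.58 λ).
Solving: λ (I_D1 V_DS2 − I_D2 V_DS1) = I_D2 − I_D1, so λ = (2.89 − 2.07) / (2.07 × 7.03 − 2.89 × 2.58) = 0.82 / 7.1 = 0.116 V⁻¹.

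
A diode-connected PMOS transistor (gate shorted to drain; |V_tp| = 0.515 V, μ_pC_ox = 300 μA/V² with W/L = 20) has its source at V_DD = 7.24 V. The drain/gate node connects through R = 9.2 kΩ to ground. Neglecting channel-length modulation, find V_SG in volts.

With gate tied to drain, V_SG = V_SD ≥ V_SG − |V_tp|, so the device is in saturation.
k_p = μ_pC_ox · (W/L) = 6 mA/V².
KCL at the drain: ½ k_p (V_SG − |V_tp|)² = (V_DD − V_SG)/R.
Let x = V_SG − 0.515. Then 27.6 x² + x − 6.725 = 0, giving x = 0.476 V (positive root), so V_SG = 0.991 V.
I_D = (V_DD − V_SG)/R = (7.24 − 0.991) / 9.2 = 0.679 mA.

V_SG = 0.991 V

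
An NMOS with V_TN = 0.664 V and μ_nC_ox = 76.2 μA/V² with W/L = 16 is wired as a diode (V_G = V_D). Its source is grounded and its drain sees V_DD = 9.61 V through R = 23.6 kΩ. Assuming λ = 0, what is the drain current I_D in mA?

I_D = 0.347 mA

With gate tied to drain, V_GS = V_DS ≥ V_GS − V_TN, so the device is in saturation.
k_n = μ_nC_ox · (W/L) = 1.219 mA/V².
KCL at the drain: ½ k_n (V_GS − V_TN)² = (V_DD − V_GS)/R.
Let x = V_GS − 0.664. Then 14.4 x² + x − 8.946 = 0, giving x = 0.755 V (positive root), so V_GS = 1.42 V.
I_D = (V_DD − V_GS)/R = (9.61 − 1.42) / 23.6 = 0.347 mA.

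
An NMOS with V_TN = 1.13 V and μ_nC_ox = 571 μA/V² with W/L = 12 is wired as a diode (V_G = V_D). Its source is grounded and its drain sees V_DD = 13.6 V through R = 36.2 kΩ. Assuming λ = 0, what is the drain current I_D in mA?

With gate tied to drain, V_GS = V_DS ≥ V_GS − V_TN, so the device is in saturation.
k_n = μ_nC_ox · (W/L) = 6.852 mA/V².
KCL at the drain: ½ k_n (V_GS − V_TN)² = (V_DD − V_GS)/R.
Let x = V_GS − 1.13. Then 124 x² + x − 12.47 = 0, giving x = 0.313 V (positive root), so V_GS = 1.44 V.
I_D = (V_DD − V_GS)/R = (13.6 − 1.44) / 36.2 = 0.336 mA.

I_D = 0.336 mA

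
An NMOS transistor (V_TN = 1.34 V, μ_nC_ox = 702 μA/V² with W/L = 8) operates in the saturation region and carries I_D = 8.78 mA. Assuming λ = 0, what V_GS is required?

k_n = μ_nC_ox · (W/L) = 5.616 mA/V².
In saturation I_D = ½ k_n (V_GS − V_TN)², so V_GS − V_TN = √(2 I_D / k_n) = √(2 × 8.78 / 5.616) = 1.77 V.
V_GS = 1.34 + 1.77 = 3.11 V.

V_GS = 3.11 V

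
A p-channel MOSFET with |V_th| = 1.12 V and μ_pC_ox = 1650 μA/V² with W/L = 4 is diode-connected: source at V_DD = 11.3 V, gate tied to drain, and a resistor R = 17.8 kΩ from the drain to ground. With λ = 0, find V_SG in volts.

V_SG = 1.53 V

With gate tied to drain, V_SG = V_SD ≥ V_SG − |V_th|, so the device is in saturation.
k_p = μ_pC_ox · (W/L) = 6.6 mA/V².
KCL at the drain: ½ k_p (V_SG − |V_th|)² = (V_DD − V_SG)/R.
Let x = V_SG − 1.12. Then 58.7 x² + x − 10.18 = 0, giving x = 0.408 V (positive root), so V_SG = 1.53 V.
I_D = (V_DD − V_SG)/R = (11.3 − 1.53) / 17.8 = 0.549 mA.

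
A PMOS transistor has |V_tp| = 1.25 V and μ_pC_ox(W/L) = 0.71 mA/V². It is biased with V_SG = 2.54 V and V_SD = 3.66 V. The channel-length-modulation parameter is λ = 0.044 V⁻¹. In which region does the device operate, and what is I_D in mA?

Saturation; I_D = 0.686 mA

V_ov = V_SG − |V_tp| = 2.54 − 1.25 = 1.29 V.
Since V_SD = 3.66 V ≥ V_ov = 1.29 V, the device is in saturation.
I_D = ½ k_p V_ov² (1 + λ V_SD) = 0.5 × 0.71 × 1.29² × (1 + 0.044 × 3.66) = 0.686 mA.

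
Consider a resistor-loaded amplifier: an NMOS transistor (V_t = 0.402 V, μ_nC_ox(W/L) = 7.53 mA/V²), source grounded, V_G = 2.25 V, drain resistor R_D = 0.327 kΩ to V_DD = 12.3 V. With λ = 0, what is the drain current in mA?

V_GS = V_G = 2.25 V, so V_ov = 2.25 − 0.402 = 1.85 V.
Assume saturation: I_D = ½ k_n V_ov² = 0.5 × 7.53 × 1.85² = 12.9 mA, giving V_DS = V_DD − I_D R_D = 12.3 − 12.9 × 0.327 = 8.1 V.
V_DS = 8.1 V ≥ V_ov = 1.85 V, confirming saturation.

I_D = 12.9 mA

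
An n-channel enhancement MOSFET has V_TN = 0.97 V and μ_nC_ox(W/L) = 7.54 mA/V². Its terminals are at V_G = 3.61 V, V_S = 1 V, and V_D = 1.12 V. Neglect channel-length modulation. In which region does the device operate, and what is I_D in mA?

Triode; I_D = 1.43 mA

V_GS = V_G − V_S = 3.61 − 1 = 2.61 V; V_DS = V_D − V_S = 1.12 − 1 = 0.12 V.
V_ov = V_GS − V_TN = 2.61 − 0.97 = 1.64 V.
Since V_DS = 0.12 V < V_ov = 1.64 V, the device is in the triode region.
I_D = k_n [V_ov · V_DS − ½ V_DS²] = 7.54 × [1.64 × 0.12 − 0.5 × 0.12²] = 1.43 mA.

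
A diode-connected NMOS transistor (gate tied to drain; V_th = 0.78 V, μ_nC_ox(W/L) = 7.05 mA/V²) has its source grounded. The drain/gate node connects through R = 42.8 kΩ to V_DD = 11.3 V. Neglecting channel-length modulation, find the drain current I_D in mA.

With gate tied to drain, V_GS = V_DS ≥ V_GS − V_th, so the device is in saturation.
KCL at the drain: ½ k_n (V_GS − V_th)² = (V_DD − V_GS)/R.
Let x = V_GS − 0.78. Then 151 x² + x − 10.52 = 0, giving x = 0.261 V (positive root), so V_GS = 1.04 V.
I_D = (V_DD − V_GS)/R = (11.3 − 1.04) / 42.8 = 0.24 mA.

I_D = 0.240 mA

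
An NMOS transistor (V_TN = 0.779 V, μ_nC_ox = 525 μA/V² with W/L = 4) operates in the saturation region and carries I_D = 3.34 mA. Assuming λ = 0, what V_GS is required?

V_GS = 2.56 V

k_n = μ_nC_ox · (W/L) = 2.1 mA/V².
In saturation I_D = ½ k_n (V_GS − V_TN)², so V_GS − V_TN = √(2 I_D / k_n) = √(2 × 3.34 / 2.1) = 1.78 V.
V_GS = 0.779 + 1.78 = 2.56 V.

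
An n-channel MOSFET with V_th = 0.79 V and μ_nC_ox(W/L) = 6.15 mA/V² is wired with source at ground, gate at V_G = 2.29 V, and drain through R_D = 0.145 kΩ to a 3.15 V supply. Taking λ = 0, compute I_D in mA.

V_GS = V_G = 2.29 V, so V_ov = 2.29 − 0.79 = 1.5 V.
Assume saturation: I_D = ½ k_n V_ov² = 0.5 × 6.15 × 1.5² = 6.92 mA, giving V_DS = V_DD − I_D R_D = 3.15 − 6.92 × 0.145 = 2.15 V.
V_DS = 2.15 V ≥ V_ov = 1.5 V, confirming saturation.

I_D = 6.92 mA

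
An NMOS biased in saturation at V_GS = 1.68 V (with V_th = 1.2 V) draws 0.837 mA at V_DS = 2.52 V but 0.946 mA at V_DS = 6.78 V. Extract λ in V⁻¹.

With V_GS fixed, I_D ∝ (1 + λ V_DS) in saturation, so I_D2/I_D1 = (1 + λ V_DS2)/(1 + λ V_DS1).
0.946/0.837 = 1.13 = (1 + 6.78 λ)/(1 + 2.52 λ).
Solving: λ (I_D1 V_DS2 − I_D2 V_DS1) = I_D2 − I_D1, so λ = (0.946 − 0.837) / (0.837 × 6.78 − 0.946 × 2.52) = 0.109 / 3.29 = 0.0331 V⁻¹.

λ = 0.0331 V⁻¹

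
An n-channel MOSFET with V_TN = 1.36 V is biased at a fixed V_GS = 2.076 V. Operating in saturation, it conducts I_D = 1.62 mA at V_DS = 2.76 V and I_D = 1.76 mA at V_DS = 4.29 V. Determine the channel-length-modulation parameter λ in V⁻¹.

With V_GS fixed, I_D ∝ (1 + λ V_DS) in saturation, so I_D2/I_D1 = (1 + λ V_DS2)/(1 + λ V_DS1).
1.76/1.62 = 1.086 = (1 + 4.29 λ)/(1 + 2.76 λ).
Solving: λ (I_D1 V_DS2 − I_D2 V_DS1) = I_D2 − I_D1, so λ = (1.76 − 1.62) / (1.62 × 4.29 − 1.76 × 2.76) = 0.14 / 2.09 = 0.0669 V⁻¹.

λ = 0.0669 V⁻¹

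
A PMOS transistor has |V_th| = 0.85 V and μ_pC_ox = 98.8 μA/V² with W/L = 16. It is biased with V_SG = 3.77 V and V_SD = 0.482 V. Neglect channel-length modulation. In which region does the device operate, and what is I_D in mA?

Triode; I_D = 2.04 mA

k_p = μ_pC_ox · (W/L) = 1.581 mA/V².
V_ov = V_SG − |V_th| = 3.77 − 0.85 = 2.92 V.
Since V_SD = 0.482 V < V_ov = 2.92 V, the device is in the triode region.
I_D = k_p [V_ov · V_SD − ½ V_SD²] = 1.581 × [2.92 × 0.482 − 0.5 × 0.482²] = 2.04 mA.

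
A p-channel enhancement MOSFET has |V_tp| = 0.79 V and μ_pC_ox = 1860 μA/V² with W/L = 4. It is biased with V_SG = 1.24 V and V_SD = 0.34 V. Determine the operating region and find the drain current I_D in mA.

Triode; I_D = 0.708 mA

k_p = μ_pC_ox · (W/L) = 7.44 mA/V².
V_ov = V_SG − |V_tp| = 1.24 − 0.79 = 0.45 V.
Since V_SD = 0.34 V < V_ov = 0.45 V, the device is in the triode region.
I_D = k_p [V_ov · V_SD − ½ V_SD²] = 7.44 × [0.45 × 0.34 − 0.5 × 0.34²] = 0.708 mA.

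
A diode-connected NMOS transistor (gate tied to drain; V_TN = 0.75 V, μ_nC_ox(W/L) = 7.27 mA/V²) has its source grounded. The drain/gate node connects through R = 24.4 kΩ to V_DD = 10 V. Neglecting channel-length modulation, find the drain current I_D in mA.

I_D = 0.366 mA

With gate tied to drain, V_GS = V_DS ≥ V_GS − V_TN, so the device is in saturation.
KCL at the drain: ½ k_n (V_GS − V_TN)² = (V_DD − V_GS)/R.
Let x = V_GS − 0.75. Then 88.7 x² + x − 9.25 = 0, giving x = 0.317 V (positive root), so V_GS = 1.07 V.
I_D = (V_DD − V_GS)/R = (10 − 1.07) / 24.4 = 0.366 mA.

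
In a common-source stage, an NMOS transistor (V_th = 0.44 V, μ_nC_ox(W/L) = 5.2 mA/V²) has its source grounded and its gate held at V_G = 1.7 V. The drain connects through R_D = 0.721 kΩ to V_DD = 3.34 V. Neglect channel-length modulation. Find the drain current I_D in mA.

V_GS = V_G = 1.7 V, so V_ov = 1.7 − 0.44 = 1.26 V.
Assume saturation: I_D = ½ k_n V_ov² = 0.5 × 5.2 × 1.26² = 4.13 mA, giving V_DS = V_DD − I_D R_D = 3.34 − 4.13 × 0.721 = 0.364 V.
But 0.364 V < V_ov = 1.26 V, so the device is actually in triode.
In triode I_D = k_n[V_ov V_DS − ½ V_DS²] and I_D = (V_DD − V_DS)/R_D. Equating: 1.87 V_DS² − 5.724 V_DS + 3.34 = 0, giving V_DS = 0.786 V (the root below V_ov).
I_D = (3.34 − 0.786) / 0.721 = 3.54 mA.

I_D = 3.54 mA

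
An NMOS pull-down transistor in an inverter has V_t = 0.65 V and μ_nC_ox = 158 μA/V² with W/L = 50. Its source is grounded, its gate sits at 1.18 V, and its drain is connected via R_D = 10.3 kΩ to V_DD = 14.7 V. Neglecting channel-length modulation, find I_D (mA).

I_D = 1.11 mA

V_GS = V_G = 1.18 V, so V_ov = 1.18 − 0.65 = 0.53 V.
k_n = μ_nC_ox · (W/L) = 7.9 mA/V².
Assume saturation: I_D = ½ k_n V_ov² = 0.5 × 7.9 × 0.53² = 1.11 mA, giving V_DS = V_DD − I_D R_D = 14.7 − 1.11 × 10.3 = 3.27 V.
V_DS = 3.27 V ≥ V_ov = 0.53 V, confirming saturation.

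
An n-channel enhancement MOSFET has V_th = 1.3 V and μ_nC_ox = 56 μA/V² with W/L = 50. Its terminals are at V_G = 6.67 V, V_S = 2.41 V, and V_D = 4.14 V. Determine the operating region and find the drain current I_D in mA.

V_GS = V_G − V_S = 6.67 − 2.41 = 4.26 V; V_DS = V_D − V_S = 4.14 − 2.41 = 1.73 V.
k_n = μ_nC_ox · (W/L) = 2.8 mA/V².
V_ov = V_GS − V_th = 4.26 − 1.3 = 2.96 V.
Since V_DS = 1.73 V < V_ov = 2.96 V, the device is in the triode region.
I_D = k_n [V_ov · V_DS − ½ V_DS²] = 2.8 × [2.96 × 1.73 − 0.5 × 1.73²] = 10.1 mA.

Triode; I_D = 10.1 mA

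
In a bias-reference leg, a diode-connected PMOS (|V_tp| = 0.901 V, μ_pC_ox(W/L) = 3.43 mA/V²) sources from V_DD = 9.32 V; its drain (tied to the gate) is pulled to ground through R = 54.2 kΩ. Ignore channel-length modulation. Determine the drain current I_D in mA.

With gate tied to drain, V_SG = V_SD ≥ V_SG − |V_tp|, so the device is in saturation.
KCL at the drain: ½ k_p (V_SG − |V_tp|)² = (V_DD − V_SG)/R.
Let x = V_SG − 0.901. Then 93 x² + x − 8.419 = 0, giving x = 0.296 V (positive root), so V_SG = 1.2 V.
I_D = (V_DD − V_SG)/R = (9.32 − 1.2) / 54.2 = 0.15 mA.

I_D = 0.150 mA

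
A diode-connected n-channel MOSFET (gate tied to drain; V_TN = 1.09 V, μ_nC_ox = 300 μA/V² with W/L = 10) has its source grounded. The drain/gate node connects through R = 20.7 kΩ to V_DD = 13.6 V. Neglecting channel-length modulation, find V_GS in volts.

V_GS = 1.71 V

With gate tied to drain, V_GS = V_DS ≥ V_GS − V_TN, so the device is in saturation.
k_n = μ_nC_ox · (W/L) = 3 mA/V².
KCL at the drain: ½ k_n (V_GS − V_TN)² = (V_DD − V_GS)/R.
Let x = V_GS − 1.09. Then 31 x² + x − 12.51 = 0, giving x = 0.619 V (positive root), so V_GS = 1.71 V.
I_D = (V_DD − V_GS)/R = (13.6 − 1.71) / 20.7 = 0.574 mA.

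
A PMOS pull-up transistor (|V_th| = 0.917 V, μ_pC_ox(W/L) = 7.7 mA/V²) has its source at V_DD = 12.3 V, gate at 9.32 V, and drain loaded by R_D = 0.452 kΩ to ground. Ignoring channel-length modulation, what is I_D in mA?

V_SG = V_DD − V_G = 12.3 − 9.32 = 2.98 V, so V_ov = 2.98 − 0.917 = 2.06 V.
Assume saturation: I_D = ½ k_p V_ov² = 0.5 × 7.7 × 2.06² = 16.4 mA, giving V_SD = V_DD − I_D R_D = 12.3 − 16.4 × 0.452 = 4.89 V.
V_SD = 4.89 V ≥ V_ov = 2.06 V, confirming saturation.

I_D = 16.4 mA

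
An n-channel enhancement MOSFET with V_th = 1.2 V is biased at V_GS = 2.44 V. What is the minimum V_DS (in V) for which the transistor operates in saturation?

V_DS,sat = 1.24 V

The boundary between triode and saturation is V_DS = V_GS − V_th = V_ov.
V_ov = 2.44 − 1.2 = 1.24 V.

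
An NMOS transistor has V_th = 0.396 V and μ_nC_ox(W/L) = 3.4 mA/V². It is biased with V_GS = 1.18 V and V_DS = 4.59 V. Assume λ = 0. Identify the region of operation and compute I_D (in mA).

V_ov = V_GS − V_th = 1.18 − 0.396 = 0.784 V.
Since V_DS = 4.59 V ≥ V_ov = 0.784 V, the device is in saturation.
I_D = ½ k_n V_ov² = 0.5 × 3.4 × 0.784² = 1.04 mA.

Saturation; I_D = 1.04 mA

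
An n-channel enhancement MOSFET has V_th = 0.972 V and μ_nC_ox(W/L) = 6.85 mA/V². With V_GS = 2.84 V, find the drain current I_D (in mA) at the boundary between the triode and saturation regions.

I_D = 12.0 mA

At the boundary V_DS = V_ov = V_GS − V_th = 2.84 − 0.972 = 1.87 V.
I_D = ½ k_n V_ov² = 0.5 × 6.85 × 1.87² = 12 mA.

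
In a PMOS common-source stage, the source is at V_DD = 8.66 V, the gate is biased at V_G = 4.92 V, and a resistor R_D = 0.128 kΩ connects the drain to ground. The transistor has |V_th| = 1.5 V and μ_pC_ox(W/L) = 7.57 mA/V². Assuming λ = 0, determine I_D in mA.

I_D = 19.0 mA

V_SG = V_DD − V_G = 8.66 − 4.92 = 3.74 V, so V_ov = 3.74 − 1.5 = 2.24 V.
Assume saturation: I_D = ½ k_p V_ov² = 0.5 × 7.57 × 2.24² = 19 mA, giving V_SD = V_DD − I_D R_D = 8.66 − 19 × 0.128 = 6.23 V.
V_SD = 6.23 V ≥ V_ov = 2.24 V, confirming saturation.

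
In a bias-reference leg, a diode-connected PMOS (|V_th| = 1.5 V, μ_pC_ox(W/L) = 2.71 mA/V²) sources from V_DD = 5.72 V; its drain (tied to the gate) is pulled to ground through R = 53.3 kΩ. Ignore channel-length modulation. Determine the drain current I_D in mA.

With gate tied to drain, V_SG = V_SD ≥ V_SG − |V_th|, so the device is in saturation.
KCL at the drain: ½ k_p (V_SG − |V_th|)² = (V_DD − V_SG)/R.
Let x = V_SG − 1.5. Then 72.2 x² + x − 4.22 = 0, giving x = 0.235 V (positive root), so V_SG = 1.73 V.
I_D = (V_DD − V_SG)/R = (5.72 − 1.73) / 53.3 = 0.0748 mA.

I_D = 0.0748 mA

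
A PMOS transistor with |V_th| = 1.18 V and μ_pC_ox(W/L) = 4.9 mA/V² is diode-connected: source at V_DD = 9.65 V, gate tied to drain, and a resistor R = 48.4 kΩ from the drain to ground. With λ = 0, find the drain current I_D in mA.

I_D = 0.170 mA

With gate tied to drain, V_SG = V_SD ≥ V_SG − |V_th|, so the device is in saturation.
KCL at the drain: ½ k_p (V_SG − |V_th|)² = (V_DD − V_SG)/R.
Let x = V_SG − 1.18. Then 119 x² + x − 8.47 = 0, giving x = 0.263 V (positive root), so V_SG = 1.44 V.
I_D = (V_DD − V_SG)/R = (9.65 − 1.44) / 48.4 = 0.17 mA.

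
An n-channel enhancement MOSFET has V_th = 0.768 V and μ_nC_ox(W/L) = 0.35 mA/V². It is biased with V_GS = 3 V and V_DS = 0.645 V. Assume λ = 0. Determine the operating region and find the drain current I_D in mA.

Triode; I_D = 0.431 mA

V_ov = V_GS − V_th = 3 − 0.768 = 2.23 V.
Since V_DS = 0.645 V < V_ov = 2.23 V, the device is in the triode region.
I_D = k_n [V_ov · V_DS − ½ V_DS²] = 0.35 × [2.23 × 0.645 − 0.5 × 0.645²] = 0.431 mA.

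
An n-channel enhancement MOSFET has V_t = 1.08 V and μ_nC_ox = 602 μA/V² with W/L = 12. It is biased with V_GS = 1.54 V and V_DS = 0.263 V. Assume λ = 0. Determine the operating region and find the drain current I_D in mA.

k_n = μ_nC_ox · (W/L) = 7.224 mA/V².
V_ov = V_GS − V_t = 1.54 − 1.08 = 0.46 V.
Since V_DS = 0.263 V < V_ov = 0.46 V, the device is in the triode region.
I_D = k_n [V_ov · V_DS − ½ V_DS²] = 7.224 × [0.46 × 0.263 − 0.5 × 0.263²] = 0.624 mA.

Triode; I_D = 0.624 mA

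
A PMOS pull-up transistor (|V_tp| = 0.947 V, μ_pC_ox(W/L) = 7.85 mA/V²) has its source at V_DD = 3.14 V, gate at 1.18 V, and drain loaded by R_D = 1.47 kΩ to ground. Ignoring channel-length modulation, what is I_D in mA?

V_SG = V_DD − V_G = 3.14 − 1.18 = 1.96 V, so V_ov = 1.96 − 0.947 = 1.01 V.
Assume saturation: I_D = ½ k_p V_ov² = 0.5 × 7.85 × 1.01² = 4.03 mA, giving V_SD = V_DD − I_D R_D = 3.14 − 4.03 × 1.47 = -2.78 V.
But -2.78 V < V_ov = 1.01 V, so the device is actually in triode.
In triode I_D = k_p[V_ov V_SD − ½ V_SD²] and I_D = (V_DD − V_SD)/R_D. Equating: 5.77 V_SD² − 12.69 V_SD + 3.14 = 0, giving V_SD = 0.284 V (the root below V_ov).
I_D = (3.14 − 0.284) / 1.47 = 1.94 mA.

I_D = 1.94 mA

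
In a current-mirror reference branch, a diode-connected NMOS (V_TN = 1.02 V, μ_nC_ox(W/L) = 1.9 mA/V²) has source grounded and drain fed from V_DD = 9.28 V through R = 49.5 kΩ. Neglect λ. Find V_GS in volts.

With gate tied to drain, V_GS = V_DS ≥ V_GS − V_TN, so the device is in saturation.
KCL at the drain: ½ k_n (V_GS − V_TN)² = (V_DD − V_GS)/R.
Let x = V_GS − 1.02. Then 47 x² + x − 8.26 = 0, giving x = 0.409 V (positive root), so V_GS = 1.43 V.
I_D = (V_DD − V_GS)/R = (9.28 − 1.43) / 49.5 = 0.159 mA.

V_GS = 1.43 V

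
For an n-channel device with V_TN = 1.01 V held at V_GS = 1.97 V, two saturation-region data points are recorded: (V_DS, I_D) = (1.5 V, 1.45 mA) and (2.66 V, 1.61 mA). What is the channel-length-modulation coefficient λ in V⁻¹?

With V_GS fixed, I_D ∝ (1 + λ V_DS) in saturation, so I_D2/I_D1 = (1 + λ V_DS2)/(1 + λ V_DS1).
1.61/1.45 = 1.11 = (1 + 2.66 λ)/(1 + 1.5 λ).
Solving: λ (I_D1 V_DS2 − I_D2 V_DS1) = I_D2 − I_D1, so λ = (1.61 − 1.45) / (1.45 × 2.66 − 1.61 × 1.5) = 0.16 / 1.44 = 0.111 V⁻¹.

λ = 0.111 V⁻¹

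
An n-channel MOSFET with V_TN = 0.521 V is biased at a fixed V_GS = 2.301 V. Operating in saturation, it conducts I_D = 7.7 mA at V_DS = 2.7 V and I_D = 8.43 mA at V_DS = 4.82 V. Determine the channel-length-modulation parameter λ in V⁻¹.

λ = 0.0509 V⁻¹

With V_GS fixed, I_D ∝ (1 + λ V_DS) in saturation, so I_D2/I_D1 = (1 + λ V_DS2)/(1 + λ V_DS1).
8.43/7.7 = 1.095 = (1 + 4.82 λ)/(1 + 2.7 λ).
Solving: λ (I_D1 V_DS2 − I_D2 V_DS1) = I_D2 − I_D1, so λ = (8.43 − 7.7) / (7.7 × 4.82 − 8.43 × 2.7) = 0.73 / 14.4 = 0.0509 V⁻¹.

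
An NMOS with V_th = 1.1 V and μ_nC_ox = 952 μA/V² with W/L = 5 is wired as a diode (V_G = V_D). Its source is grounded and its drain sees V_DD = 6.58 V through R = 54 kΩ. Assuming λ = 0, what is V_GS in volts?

With gate tied to drain, V_GS = V_DS ≥ V_GS − V_th, so the device is in saturation.
k_n = μ_nC_ox · (W/L) = 4.76 mA/V².
KCL at the drain: ½ k_n (V_GS − V_th)² = (V_DD − V_GS)/R.
Let x = V_GS − 1.1. Then 129 x² + x − 5.48 = 0, giving x = 0.203 V (positive root), so V_GS = 1.3 V.
I_D = (V_DD − V_GS)/R = (6.58 − 1.3) / 54 = 0.0977 mA.

V_GS = 1.30 V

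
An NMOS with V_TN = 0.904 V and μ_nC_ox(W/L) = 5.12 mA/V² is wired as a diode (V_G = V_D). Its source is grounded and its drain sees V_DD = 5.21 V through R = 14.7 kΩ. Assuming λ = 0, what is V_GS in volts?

With gate tied to drain, V_GS = V_DS ≥ V_GS − V_TN, so the device is in saturation.
KCL at the drain: ½ k_n (V_GS − V_TN)² = (V_DD − V_GS)/R.
Let x = V_GS − 0.904. Then 37.6 x² + x − 4.306 = 0, giving x = 0.325 V (positive root), so V_GS = 1.23 V.
I_D = (V_DD − V_GS)/R = (5.21 − 1.23) / 14.7 = 0.271 mA.

V_GS = 1.23 V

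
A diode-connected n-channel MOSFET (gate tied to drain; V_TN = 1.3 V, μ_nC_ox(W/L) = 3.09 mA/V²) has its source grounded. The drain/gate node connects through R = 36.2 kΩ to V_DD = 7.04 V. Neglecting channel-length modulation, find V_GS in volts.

With gate tied to drain, V_GS = V_DS ≥ V_GS − V_TN, so the device is in saturation.
KCL at the drain: ½ k_n (V_GS − V_TN)² = (V_DD − V_GS)/R.
Let x = V_GS − 1.3. Then 55.9 x² + x − 5.74 = 0, giving x = 0.312 V (positive root), so V_GS = 1.61 V.
I_D = (V_DD − V_GS)/R = (7.04 − 1.61) / 36.2 = 0.15 mA.

V_GS = 1.61 V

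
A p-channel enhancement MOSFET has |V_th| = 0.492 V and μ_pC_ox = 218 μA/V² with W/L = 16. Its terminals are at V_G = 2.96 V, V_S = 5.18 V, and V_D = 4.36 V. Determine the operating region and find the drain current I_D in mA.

V_SG = V_S − V_G = 5.18 − 2.96 = 2.22 V; V_SD = V_S − V_D = 5.18 − 4.36 = 0.82 V.
k_p = μ_pC_ox · (W/L) = 3.488 mA/V².
V_ov = V_SG − |V_th| = 2.22 − 0.492 = 1.73 V.
Since V_SD = 0.82 V < V_ov = 1.73 V, the device is in the triode region.
I_D = k_p [V_ov · V_SD − ½ V_SD²] = 3.488 × [1.73 × 0.82 − 0.5 × 0.82²] = 3.77 mA.

Triode; I_D = 3.77 mA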